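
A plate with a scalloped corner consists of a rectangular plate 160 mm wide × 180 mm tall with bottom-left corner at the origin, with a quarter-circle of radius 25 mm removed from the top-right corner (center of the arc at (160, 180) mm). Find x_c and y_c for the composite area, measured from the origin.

Part | A | x̄ᵢ | ȳᵢ | A·x̄ᵢ | A·ȳᵢ
plate | 28800.00 | 80.00 | 90.00 | 2304000.00 | 2592000.00
removed quarter-circle | -490.87 | 149.39 | 169.39 | -73331.48 | -83148.96
Σ | 28309.13 |  |  | 2230668.52 | 2508851.04
x_c = 2230668.52 / 28309.13 = 78.80 mm
y_c = 2508851.04 / 28309.13 = 88.62 mm

x_c = 78.80 mm, y_c = 88.62 mm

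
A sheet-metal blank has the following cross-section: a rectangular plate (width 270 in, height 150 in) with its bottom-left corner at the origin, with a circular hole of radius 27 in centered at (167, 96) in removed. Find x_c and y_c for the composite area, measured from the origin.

plate: A = 270 × 150 = 40500.00, centroid at (135.00, 75.00).
hole: A = −π·27² = -2290.22, centroid at (167.00, 96.00).
ΣA = 38209.78 in², ΣAx_c = 5085033.09 in³, ΣAy_c = 2817638.78 in³.
x_c = 5085033.09/38209.78 = 133.08 in; y_c = 2817638.78/38209.78 = 73.74 in.

x_c = 133.08 in, y_c = 73.74 in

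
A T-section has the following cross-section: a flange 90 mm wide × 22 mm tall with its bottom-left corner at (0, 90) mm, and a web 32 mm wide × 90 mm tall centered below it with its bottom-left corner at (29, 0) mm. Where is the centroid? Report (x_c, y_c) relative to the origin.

web: A = 32 × 90 = 2880.00, centroid at (45.00, 45.00).
flange: A = 90 × 22 = 1980.00, centroid at (45.00, 101.00).
ΣA = 4860.00 mm²
ΣAx_c = (2880.00)(45.00) + (1980.00)(45.00) = 218700.00 mm³
ΣAy_c = (2880.00)(45.00) + (1980.00)(101.00) = 329580.00 mm³
x_c = 218700.00 / 4860.00 = 45.00 mm
y_c = 329580.00 / 4860.00 = 67.81 mm

x_c = 45.00 mm, y_c = 67.81 mm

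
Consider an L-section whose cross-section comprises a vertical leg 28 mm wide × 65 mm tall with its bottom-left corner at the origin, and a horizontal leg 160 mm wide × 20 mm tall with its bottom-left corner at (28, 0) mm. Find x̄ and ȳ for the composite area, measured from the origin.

vertical leg: A = 28 × 65 = 1820.00, centroid at (14.00, 32.50).
horizontal leg: A = 160 × 20 = 3200.00, centroid at (108.00, 10.00).
ΣA = 5020.00 mm²
ΣAx̄ = (1820.00)(14.00) + (3200.00)(108.00) = 371080.00 mm³
ΣAȳ = (1820.00)(32.50) + (3200.00)(10.00) = 91150.00 mm³
x̄ = 371080.00 / 5020.00 = 73.92 mm
ȳ = 91150.00 / 5020.00 = 18.16 mm

x̄ = 73.92 mm, ȳ = 18.16 mm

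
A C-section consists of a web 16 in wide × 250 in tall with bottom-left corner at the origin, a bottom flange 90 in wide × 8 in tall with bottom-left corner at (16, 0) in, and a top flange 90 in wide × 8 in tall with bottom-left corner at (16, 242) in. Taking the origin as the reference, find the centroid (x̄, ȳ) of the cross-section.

x̄ = 22.03 in, ȳ = 125.00 in

Part | A | x̄ᵢ | ȳᵢ | A·x̄ᵢ | A·ȳᵢ
web | 4000.00 | 8.00 | 125.00 | 32000.00 | 500000.00
bottom flange | 720.00 | 61.00 | 4.00 | 43920.00 | 2880.00
top flange | 720.00 | 61.00 | 246.00 | 43920.00 | 177120.00
Σ | 5440.00 |  |  | 119840.00 | 680000.00
x̄ = 119840.00 / 5440.00 = 22.03 in
ȳ = 680000.00 / 5440.00 = 125.00 in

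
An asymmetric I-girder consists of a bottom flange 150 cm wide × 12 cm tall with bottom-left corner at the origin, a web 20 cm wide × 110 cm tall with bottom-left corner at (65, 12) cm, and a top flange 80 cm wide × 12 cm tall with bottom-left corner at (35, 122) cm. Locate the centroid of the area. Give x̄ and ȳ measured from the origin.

x̄ = 75.00 cm, ȳ = 56.67 cm

bottom flange: A = 150 × 12 = 1800.00, centroid at (75.00, 6.00).
web: A = 20 × 110 = 2200.00, centroid at (75.00, 67.00).
top flange: A = 80 × 12 = 960.00, centroid at (75.00, 128.00).
ΣA = 4960.00 cm², ΣAx̄ = 372000.00 cm³, ΣAȳ = 281080.00 cm³.
x̄ = 372000.00/4960.00 = 75.00 cm; ȳ = 281080.00/4960.00 = 56.67 cm.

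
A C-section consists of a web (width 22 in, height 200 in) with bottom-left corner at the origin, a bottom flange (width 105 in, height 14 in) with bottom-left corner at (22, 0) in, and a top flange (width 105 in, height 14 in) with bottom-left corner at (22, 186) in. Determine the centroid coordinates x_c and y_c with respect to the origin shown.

x_c = 36.43 in, y_c = 100.00 in

Part | A | x̄ᵢ | ȳᵢ | A·x̄ᵢ | A·ȳᵢ
web | 4400.00 | 11.00 | 100.00 | 48400.00 | 440000.00
bottom flange | 1470.00 | 74.50 | 7.00 | 109515.00 | 10290.00
top flange | 1470.00 | 74.50 | 193.00 | 109515.00 | 283710.00
Σ | 7340.00 |  |  | 267430.00 | 734000.00
x_c = 267430.00 / 7340.00 = 36.43 in
y_c = 734000.00 / 7340.00 = 100.00 in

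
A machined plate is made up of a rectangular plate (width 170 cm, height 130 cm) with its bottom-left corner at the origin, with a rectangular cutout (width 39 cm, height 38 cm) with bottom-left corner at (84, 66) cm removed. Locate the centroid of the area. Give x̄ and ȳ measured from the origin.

plate: A = 170 × 130 = 22100.00, centroid at (85.00, 65.00).
hole: A = −(39 × 38) = -1482.00, centroid at (103.50, 85.00).
ΣA = 20618.00 cm², ΣAx̄ = 1725113.00 cm³, ΣAȳ = 1310530.00 cm³.
x̄ = 1725113.00/20618.00 = 83.67 cm; ȳ = 1310530.00/20618.00 = 63.56 cm.

x̄ = 83.67 cm, ȳ = 63.56 cm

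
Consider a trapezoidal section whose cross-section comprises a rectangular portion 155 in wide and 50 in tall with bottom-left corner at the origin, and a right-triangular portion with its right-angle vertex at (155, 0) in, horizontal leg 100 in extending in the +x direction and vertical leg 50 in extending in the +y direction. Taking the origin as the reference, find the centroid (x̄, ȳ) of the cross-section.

x̄ = 104.53 in, ȳ = 22.97 in

rectangular portion: A = 155 × 50 = 7750.00, centroid at (77.50, 25.00).
triangular portion: A = ½·100·50 = 2500.00, centroid at (188.33, 16.67).
ΣA = 10250.00 in², ΣAx̄ = 1071458.33 in³, ΣAȳ = 235416.67 in³.
x̄ = 1071458.33/10250.00 = 104.53 in; ȳ = 235416.67/10250.00 = 22.97 in.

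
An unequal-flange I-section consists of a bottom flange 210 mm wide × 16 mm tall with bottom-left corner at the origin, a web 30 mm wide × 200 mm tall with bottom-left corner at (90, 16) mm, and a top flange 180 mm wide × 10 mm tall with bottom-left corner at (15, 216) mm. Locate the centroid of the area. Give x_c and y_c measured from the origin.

Part | A | x̄ᵢ | ȳᵢ | A·x̄ᵢ | A·ȳᵢ
bottom flange | 3360.00 | 105.00 | 8.00 | 352800.00 | 26880.00
web | 6000.00 | 105.00 | 116.00 | 630000.00 | 696000.00
top flange | 1800.00 | 105.00 | 221.00 | 189000.00 | 397800.00
Σ | 11160.00 |  |  | 1171800.00 | 1120680.00
x_c = 1171800.00 / 11160.00 = 105.00 mm
y_c = 1120680.00 / 11160.00 = 100.42 mm

x_c = 105.00 mm, y_c = 100.42 mm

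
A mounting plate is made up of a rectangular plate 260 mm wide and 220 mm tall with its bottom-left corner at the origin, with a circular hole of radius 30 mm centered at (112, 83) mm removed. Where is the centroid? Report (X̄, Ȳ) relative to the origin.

plate: A = 260 × 220 = 57200.00, centroid at (130.00, 110.00).
hole: A = −π·30² = -2827.43, centroid at (112.00, 83.00).
ΣA = 54372.57 mm²
ΣAX̄ = (57200.00)(130.00) + (-2827.43)(112.00) = 7119327.46 mm³
ΣAȲ = (57200.00)(110.00) + (-2827.43)(83.00) = 6057323.03 mm³
X̄ = 7119327.46 / 54372.57 = 130.94 mm
Ȳ = 6057323.03 / 54372.57 = 111.40 mm

X̄ = 130.94 mm, Ȳ = 111.40 mm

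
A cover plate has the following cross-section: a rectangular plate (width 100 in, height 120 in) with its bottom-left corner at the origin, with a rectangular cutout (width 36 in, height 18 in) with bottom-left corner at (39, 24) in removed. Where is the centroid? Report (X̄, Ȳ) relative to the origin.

plate: A = 100 × 120 = 12000.00, centroid at (50.00, 60.00).
hole: A = −(36 × 18) = -648.00, centroid at (57.00, 33.00).
ΣA = 11352.00 in², ΣAX̄ = 563064.00 in³, ΣAȲ = 698616.00 in³.
X̄ = 563064.00/11352.00 = 49.60 in; Ȳ = 698616.00/11352.00 = 61.54 in.

X̄ = 49.60 in, Ȳ = 61.54 in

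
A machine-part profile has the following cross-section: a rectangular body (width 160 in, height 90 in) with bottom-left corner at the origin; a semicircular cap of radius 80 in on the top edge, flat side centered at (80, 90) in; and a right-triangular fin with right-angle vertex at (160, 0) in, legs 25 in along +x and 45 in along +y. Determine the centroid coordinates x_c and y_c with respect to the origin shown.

x_c = 81.99 in, y_c = 76.05 in

rectangular body: A = 160 × 90 = 14400.00, centroid at (80.00, 45.00).
semicircular top: A = ½π·80² = 10053.10, centroid at (80.00, 123.95).
triangular fin: A = ½·25·45 = 562.50, centroid at (168.33, 15.00).
ΣA = 25015.60 in²
ΣAx_c = (14400.00)(80.00) + (10053.10)(80.00) + (562.50)(168.33) = 2050935.22 in³
ΣAy_c = (14400.00)(45.00) + (10053.10)(123.95) + (562.50)(15.00) = 1902549.52 in³
x_c = 2050935.22 / 25015.60 = 81.99 in
y_c = 1902549.52 / 25015.60 = 76.05 in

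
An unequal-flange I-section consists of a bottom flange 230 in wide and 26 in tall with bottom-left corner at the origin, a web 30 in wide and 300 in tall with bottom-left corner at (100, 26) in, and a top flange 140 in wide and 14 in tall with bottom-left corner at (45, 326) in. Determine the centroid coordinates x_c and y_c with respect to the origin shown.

bottom flange: A = 230 × 26 = 5980.00, centroid at (115.00, 13.00).
web: A = 30 × 300 = 9000.00, centroid at (115.00, 176.00).
top flange: A = 140 × 14 = 1960.00, centroid at (115.00, 333.00).
ΣA = 16940.00 in², ΣAx_c = 1948100.00 in³, ΣAy_c = 2314420.00 in³.
x_c = 1948100.00/16940.00 = 115.00 in; y_c = 2314420.00/16940.00 = 136.62 in.

x_c = 115.00 in, y_c = 136.62 in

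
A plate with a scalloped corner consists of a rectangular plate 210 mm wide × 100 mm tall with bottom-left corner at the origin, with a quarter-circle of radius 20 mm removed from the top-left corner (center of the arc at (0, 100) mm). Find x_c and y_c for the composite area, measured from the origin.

Part | A | x̄ᵢ | ȳᵢ | A·x̄ᵢ | A·ȳᵢ
plate | 21000.00 | 105.00 | 50.00 | 2205000.00 | 1050000.00
removed quarter-circle | -314.16 | 8.49 | 91.51 | -2666.67 | -28749.26
Σ | 20685.84 |  |  | 2202333.33 | 1021250.74
x_c = 2202333.33 / 20685.84 = 106.47 mm
y_c = 1021250.74 / 20685.84 = 49.37 mm

x_c = 106.47 mm, y_c = 49.37 mm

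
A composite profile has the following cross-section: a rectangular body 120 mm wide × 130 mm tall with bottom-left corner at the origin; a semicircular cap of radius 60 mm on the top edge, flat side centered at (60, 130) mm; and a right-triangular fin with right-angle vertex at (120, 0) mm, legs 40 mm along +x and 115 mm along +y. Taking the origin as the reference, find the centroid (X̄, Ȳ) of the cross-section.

rectangular body: A = 120 × 130 = 15600.00, centroid at (60.00, 65.00).
semicircular top: A = ½π·60² = 5654.87, centroid at (60.00, 155.46).
triangular fin: A = ½·40·115 = 2300.00, centroid at (133.33, 38.33).
ΣA = 23554.87 mm²
ΣAX̄ = (15600.00)(60.00) + (5654.87)(60.00) + (2300.00)(133.33) = 1581958.67 mm³
ΣAȲ = (15600.00)(65.00) + (5654.87)(155.46) + (2300.00)(38.33) = 1981299.35 mm³
X̄ = 1581958.67 / 23554.87 = 67.16 mm
Ȳ = 1981299.35 / 23554.87 = 84.11 mm

X̄ = 67.16 mm, Ȳ = 84.11 mm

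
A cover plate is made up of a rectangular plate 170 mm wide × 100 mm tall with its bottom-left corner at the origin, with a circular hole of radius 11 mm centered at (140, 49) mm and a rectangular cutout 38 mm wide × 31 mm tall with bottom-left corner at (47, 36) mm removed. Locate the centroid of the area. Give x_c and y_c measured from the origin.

Part | A | x̄ᵢ | ȳᵢ | A·x̄ᵢ | A·ȳᵢ
plate | 17000.00 | 85.00 | 50.00 | 1445000.00 | 850000.00
hole 1 | -380.13 | 140.00 | 49.00 | -53218.58 | -18626.50
hole 2 | -1178.00 | 66.00 | 51.50 | -77748.00 | -60667.00
Σ | 15441.87 |  |  | 1314033.42 | 770706.50
x_c = 1314033.42 / 15441.87 = 85.10 mm
y_c = 770706.50 / 15441.87 = 49.91 mm

x_c = 85.10 mm, y_c = 49.91 mm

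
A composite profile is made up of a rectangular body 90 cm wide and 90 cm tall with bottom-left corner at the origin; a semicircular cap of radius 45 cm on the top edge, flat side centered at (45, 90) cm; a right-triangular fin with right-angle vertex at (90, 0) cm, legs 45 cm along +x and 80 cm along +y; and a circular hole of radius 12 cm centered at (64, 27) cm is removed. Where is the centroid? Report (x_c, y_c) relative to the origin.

x_c = 52.87 cm, y_c = 59.18 cm

Part | A | x̄ᵢ | ȳᵢ | A·x̄ᵢ | A·ȳᵢ
rectangular body | 8100.00 | 45.00 | 45.00 | 364500.00 | 364500.00
semicircular top | 3180.86 | 45.00 | 109.10 | 143138.82 | 347027.63
triangular fin | 1800.00 | 105.00 | 26.67 | 189000.00 | 48000.00
hole | -452.39 | 64.00 | 27.00 | -28952.92 | -12214.51
Σ | 12628.47 |  |  | 667685.90 | 747313.12
x_c = 667685.90 / 12628.47 = 52.87 cm
y_c = 747313.12 / 12628.47 = 59.18 cm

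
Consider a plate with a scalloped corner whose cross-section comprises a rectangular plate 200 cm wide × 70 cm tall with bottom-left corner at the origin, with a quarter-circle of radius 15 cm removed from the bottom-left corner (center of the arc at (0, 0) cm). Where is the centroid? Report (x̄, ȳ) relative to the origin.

plate: A = 200 × 70 = 14000.00, centroid at (100.00, 35.00).
removed quarter-circle: A = −¼π·15² = -176.71, centroid at (6.37, 6.37).
ΣA = 13823.29 cm²
ΣAx̄ = (14000.00)(100.00) + (-176.71)(6.37) = 1398875.00 cm³
ΣAȳ = (14000.00)(35.00) + (-176.71)(6.37) = 488875.00 cm³
x̄ = 1398875.00 / 13823.29 = 101.20 cm
ȳ = 488875.00 / 13823.29 = 35.37 cm

x̄ = 101.20 cm, ȳ = 35.37 cm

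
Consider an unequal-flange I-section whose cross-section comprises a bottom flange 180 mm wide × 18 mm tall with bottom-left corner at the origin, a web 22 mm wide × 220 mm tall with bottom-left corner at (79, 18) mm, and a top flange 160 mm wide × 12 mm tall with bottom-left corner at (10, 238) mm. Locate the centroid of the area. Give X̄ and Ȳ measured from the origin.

X̄ = 90.00 mm, Ȳ = 111.72 mm

Part | A | x̄ᵢ | ȳᵢ | A·x̄ᵢ | A·ȳᵢ
bottom flange | 3240.00 | 90.00 | 9.00 | 291600.00 | 29160.00
web | 4840.00 | 90.00 | 128.00 | 435600.00 | 619520.00
top flange | 1920.00 | 90.00 | 244.00 | 172800.00 | 468480.00
Σ | 10000.00 |  |  | 900000.00 | 1117160.00
X̄ = 900000.00 / 10000.00 = 90.00 mm
Ȳ = 1117160.00 / 10000.00 = 111.72 mm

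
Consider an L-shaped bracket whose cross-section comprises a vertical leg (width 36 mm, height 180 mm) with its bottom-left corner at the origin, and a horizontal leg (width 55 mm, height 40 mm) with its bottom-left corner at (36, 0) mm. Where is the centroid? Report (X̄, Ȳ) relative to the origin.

X̄ = 29.53 mm, Ȳ = 72.26 mm

Part | A | x̄ᵢ | ȳᵢ | A·x̄ᵢ | A·ȳᵢ
vertical leg | 6480.00 | 18.00 | 90.00 | 116640.00 | 583200.00
horizontal leg | 2200.00 | 63.50 | 20.00 | 139700.00 | 44000.00
Σ | 8680.00 |  |  | 256340.00 | 627200.00
X̄ = 256340.00 / 8680.00 = 29.53 mm
Ȳ = 627200.00 / 8680.00 = 72.26 mm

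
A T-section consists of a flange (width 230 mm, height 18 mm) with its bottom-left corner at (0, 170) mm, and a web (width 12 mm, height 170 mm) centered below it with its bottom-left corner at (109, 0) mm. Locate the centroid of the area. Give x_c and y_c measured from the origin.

web: A = 12 × 170 = 2040.00, centroid at (115.00, 85.00).
flange: A = 230 × 18 = 4140.00, centroid at (115.00, 179.00).
ΣA = 6180.00 mm², ΣAx_c = 710700.00 mm³, ΣAy_c = 914460.00 mm³.
x_c = 710700.00/6180.00 = 115.00 mm; y_c = 914460.00/6180.00 = 147.97 mm.

x_c = 115.00 mm, y_c = 147.97 mm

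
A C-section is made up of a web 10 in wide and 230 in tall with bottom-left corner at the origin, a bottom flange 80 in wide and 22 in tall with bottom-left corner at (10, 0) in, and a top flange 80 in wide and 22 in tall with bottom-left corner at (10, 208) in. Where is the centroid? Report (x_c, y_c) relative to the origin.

web: A = 10 × 230 = 2300.00, centroid at (5.00, 115.00).
bottom flange: A = 80 × 22 = 1760.00, centroid at (50.00, 11.00).
top flange: A = 80 × 22 = 1760.00, centroid at (50.00, 219.00).
ΣA = 5820.00 in², ΣAx_c = 187500.00 in³, ΣAy_c = 669300.00 in³.
x_c = 187500.00/5820.00 = 32.22 in; y_c = 669300.00/5820.00 = 115.00 in.

x_c = 32.22 in, y_c = 115.00 in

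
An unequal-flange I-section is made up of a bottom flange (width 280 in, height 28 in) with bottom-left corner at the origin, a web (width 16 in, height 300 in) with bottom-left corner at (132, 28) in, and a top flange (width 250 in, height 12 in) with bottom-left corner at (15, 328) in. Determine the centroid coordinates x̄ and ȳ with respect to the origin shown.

bottom flange: A = 280 × 28 = 7840.00, centroid at (140.00, 14.00).
web: A = 16 × 300 = 4800.00, centroid at (140.00, 178.00).
top flange: A = 250 × 12 = 3000.00, centroid at (140.00, 334.00).
ΣA = 15640.00 in²
ΣAx̄ = (7840.00)(140.00) + (4800.00)(140.00) + (3000.00)(140.00) = 2189600.00 in³
ΣAȳ = (7840.00)(14.00) + (4800.00)(178.00) + (3000.00)(334.00) = 1966160.00 in³
x̄ = 2189600.00 / 15640.00 = 140.00 in
ȳ = 1966160.00 / 15640.00 = 125.71 in

x̄ = 140.00 in, ȳ = 125.71 in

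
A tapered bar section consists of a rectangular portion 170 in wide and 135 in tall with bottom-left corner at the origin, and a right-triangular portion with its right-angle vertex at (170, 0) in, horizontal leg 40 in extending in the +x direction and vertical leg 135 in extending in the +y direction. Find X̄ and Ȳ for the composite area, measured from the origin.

Part | A | x̄ᵢ | ȳᵢ | A·x̄ᵢ | A·ȳᵢ
rectangular portion | 22950.00 | 85.00 | 67.50 | 1950750.00 | 1549125.00
triangular portion | 2700.00 | 183.33 | 45.00 | 495000.00 | 121500.00
Σ | 25650.00 |  |  | 2445750.00 | 1670625.00
X̄ = 2445750.00 / 25650.00 = 95.35 in
Ȳ = 1670625.00 / 25650.00 = 65.13 in

X̄ = 95.35 in, Ȳ = 65.13 in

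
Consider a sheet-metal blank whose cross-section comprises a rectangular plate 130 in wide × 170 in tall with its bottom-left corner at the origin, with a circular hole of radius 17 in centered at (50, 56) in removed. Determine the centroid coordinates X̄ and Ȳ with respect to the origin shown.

plate: A = 130 × 170 = 22100.00, centroid at (65.00, 85.00).
hole: A = −π·17² = -907.92, centroid at (50.00, 56.00).
ΣA = 21192.08 in², ΣAX̄ = 1391103.99 in³, ΣAȲ = 1827656.46 in³.
X̄ = 1391103.99/21192.08 = 65.64 in; Ȳ = 1827656.46/21192.08 = 86.24 in.

X̄ = 65.64 in, Ȳ = 86.24 in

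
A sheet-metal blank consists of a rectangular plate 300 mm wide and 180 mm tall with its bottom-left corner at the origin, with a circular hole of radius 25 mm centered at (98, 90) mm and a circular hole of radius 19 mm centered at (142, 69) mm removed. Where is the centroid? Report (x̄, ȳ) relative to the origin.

Part | A | x̄ᵢ | ȳᵢ | A·x̄ᵢ | A·ȳᵢ
plate | 54000.00 | 150.00 | 90.00 | 8100000.00 | 4860000.00
hole 1 | -1963.50 | 98.00 | 90.00 | -192422.55 | -176714.59
hole 2 | -1134.11 | 142.00 | 69.00 | -161044.32 | -78253.93
Σ | 50902.39 |  |  | 7746533.13 | 4605031.48
x̄ = 7746533.13 / 50902.39 = 152.18 mm
ȳ = 4605031.48 / 50902.39 = 90.47 mm

x̄ = 152.18 mm, ȳ = 90.47 mm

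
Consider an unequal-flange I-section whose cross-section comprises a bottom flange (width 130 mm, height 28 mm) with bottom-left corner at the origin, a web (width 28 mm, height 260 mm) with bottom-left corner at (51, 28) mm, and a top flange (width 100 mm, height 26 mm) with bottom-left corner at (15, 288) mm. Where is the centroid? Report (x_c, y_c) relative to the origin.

bottom flange: A = 130 × 28 = 3640.00, centroid at (65.00, 14.00).
web: A = 28 × 260 = 7280.00, centroid at (65.00, 158.00).
top flange: A = 100 × 26 = 2600.00, centroid at (65.00, 301.00).
ΣA = 13520.00 mm², ΣAx_c = 878800.00 mm³, ΣAy_c = 1983800.00 mm³.
x_c = 878800.00/13520.00 = 65.00 mm; y_c = 1983800.00/13520.00 = 146.73 mm.

x_c = 65.00 mm, y_c = 146.73 mm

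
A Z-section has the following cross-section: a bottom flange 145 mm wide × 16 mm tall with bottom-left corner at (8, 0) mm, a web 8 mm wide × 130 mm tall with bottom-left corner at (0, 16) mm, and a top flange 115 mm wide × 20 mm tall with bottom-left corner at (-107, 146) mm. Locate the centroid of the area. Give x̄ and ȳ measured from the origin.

Part | A | x̄ᵢ | ȳᵢ | A·x̄ᵢ | A·ȳᵢ
bottom flange | 2320.00 | 80.50 | 8.00 | 186760.00 | 18560.00
web | 1040.00 | 4.00 | 81.00 | 4160.00 | 84240.00
top flange | 2300.00 | -49.50 | 156.00 | -113850.00 | 358800.00
Σ | 5660.00 |  |  | 77070.00 | 461600.00
x̄ = 77070.00 / 5660.00 = 13.62 mm
ȳ = 461600.00 / 5660.00 = 81.55 mm

x̄ = 13.62 mm, ȳ = 81.55 mm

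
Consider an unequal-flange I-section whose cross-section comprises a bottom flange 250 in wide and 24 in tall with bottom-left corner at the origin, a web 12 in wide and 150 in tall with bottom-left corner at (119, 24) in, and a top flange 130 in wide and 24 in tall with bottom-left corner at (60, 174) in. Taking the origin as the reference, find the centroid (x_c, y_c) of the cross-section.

x_c = 125.00 in, y_c = 76.05 in

bottom flange: A = 250 × 24 = 6000.00, centroid at (125.00, 12.00).
web: A = 12 × 150 = 1800.00, centroid at (125.00, 99.00).
top flange: A = 130 × 24 = 3120.00, centroid at (125.00, 186.00).
ΣA = 10920.00 in²
ΣAx_c = (6000.00)(125.00) + (1800.00)(125.00) + (3120.00)(125.00) = 1365000.00 in³
ΣAy_c = (6000.00)(12.00) + (1800.00)(99.00) + (3120.00)(186.00) = 830520.00 in³
x_c = 1365000.00 / 10920.00 = 125.00 in
y_c = 830520.00 / 10920.00 = 76.05 in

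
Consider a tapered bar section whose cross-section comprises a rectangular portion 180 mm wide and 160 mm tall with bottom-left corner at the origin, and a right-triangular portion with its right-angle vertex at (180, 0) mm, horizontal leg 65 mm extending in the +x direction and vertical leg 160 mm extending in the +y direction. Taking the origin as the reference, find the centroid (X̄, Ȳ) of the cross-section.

X̄ = 107.08 mm, Ȳ = 75.92 mm

Part | A | x̄ᵢ | ȳᵢ | A·x̄ᵢ | A·ȳᵢ
rectangular portion | 28800.00 | 90.00 | 80.00 | 2592000.00 | 2304000.00
triangular portion | 5200.00 | 201.67 | 53.33 | 1048666.67 | 277333.33
Σ | 34000.00 |  |  | 3640666.67 | 2581333.33
X̄ = 3640666.67 / 34000.00 = 107.08 mm
Ȳ = 2581333.33 / 34000.00 = 75.92 mm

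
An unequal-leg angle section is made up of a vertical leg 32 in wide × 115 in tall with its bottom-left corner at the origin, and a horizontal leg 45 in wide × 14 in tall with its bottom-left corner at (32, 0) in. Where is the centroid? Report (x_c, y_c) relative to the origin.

x_c = 21.63 in, y_c = 50.12 in

vertical leg: A = 32 × 115 = 3680.00, centroid at (16.00, 57.50).
horizontal leg: A = 45 × 14 = 630.00, centroid at (54.50, 7.00).
ΣA = 4310.00 in²
ΣAx_c = (3680.00)(16.00) + (630.00)(54.50) = 93215.00 in³
ΣAy_c = (3680.00)(57.50) + (630.00)(7.00) = 216010.00 in³
x_c = 93215.00 / 4310.00 = 21.63 in
y_c = 216010.00 / 4310.00 = 50.12 in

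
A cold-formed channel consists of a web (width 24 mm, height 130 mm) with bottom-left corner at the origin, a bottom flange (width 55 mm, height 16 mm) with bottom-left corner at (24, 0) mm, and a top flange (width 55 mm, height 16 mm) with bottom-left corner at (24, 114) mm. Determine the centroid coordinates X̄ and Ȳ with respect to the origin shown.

Part | A | x̄ᵢ | ȳᵢ | A·x̄ᵢ | A·ȳᵢ
web | 3120.00 | 12.00 | 65.00 | 37440.00 | 202800.00
bottom flange | 880.00 | 51.50 | 8.00 | 45320.00 | 7040.00
top flange | 880.00 | 51.50 | 122.00 | 45320.00 | 107360.00
Σ | 4880.00 |  |  | 128080.00 | 317200.00
X̄ = 128080.00 / 4880.00 = 26.25 mm
Ȳ = 317200.00 / 4880.00 = 65.00 mm

X̄ = 26.25 mm, Ȳ = 65.00 mm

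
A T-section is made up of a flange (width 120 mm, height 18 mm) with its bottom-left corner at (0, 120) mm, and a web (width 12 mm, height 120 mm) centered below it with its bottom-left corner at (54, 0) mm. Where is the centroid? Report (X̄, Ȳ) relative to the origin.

X̄ = 60.00 mm, Ȳ = 101.40 mm

Part | A | x̄ᵢ | ȳᵢ | A·x̄ᵢ | A·ȳᵢ
web | 1440.00 | 60.00 | 60.00 | 86400.00 | 86400.00
flange | 2160.00 | 60.00 | 129.00 | 129600.00 | 278640.00
Σ | 3600.00 |  |  | 216000.00 | 365040.00
X̄ = 216000.00 / 3600.00 = 60.00 mm
Ȳ = 365040.00 / 3600.00 = 101.40 mm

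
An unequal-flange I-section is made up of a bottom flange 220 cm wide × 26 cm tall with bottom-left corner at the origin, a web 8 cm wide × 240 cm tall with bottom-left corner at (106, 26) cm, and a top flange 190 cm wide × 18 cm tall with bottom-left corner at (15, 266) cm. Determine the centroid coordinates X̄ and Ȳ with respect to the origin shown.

bottom flange: A = 220 × 26 = 5720.00, centroid at (110.00, 13.00).
web: A = 8 × 240 = 1920.00, centroid at (110.00, 146.00).
top flange: A = 190 × 18 = 3420.00, centroid at (110.00, 275.00).
ΣA = 11060.00 cm²
ΣAX̄ = (5720.00)(110.00) + (1920.00)(110.00) + (3420.00)(110.00) = 1216600.00 cm³
ΣAȲ = (5720.00)(13.00) + (1920.00)(146.00) + (3420.00)(275.00) = 1295180.00 cm³
X̄ = 1216600.00 / 11060.00 = 110.00 cm
Ȳ = 1295180.00 / 11060.00 = 117.10 cm

X̄ = 110.00 cm, Ȳ = 117.10 cm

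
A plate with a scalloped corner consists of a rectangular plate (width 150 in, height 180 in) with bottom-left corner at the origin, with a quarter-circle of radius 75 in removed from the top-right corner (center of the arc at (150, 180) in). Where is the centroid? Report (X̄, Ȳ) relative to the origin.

X̄ = 66.55 in, Ȳ = 78.62 in

plate: A = 150 × 180 = 27000.00, centroid at (75.00, 90.00).
removed quarter-circle: A = −¼π·75² = -4417.86, centroid at (118.17, 148.17).
ΣA = 22582.14 in²
ΣAX̄ = (27000.00)(75.00) + (-4417.86)(118.17) = 1502945.30 in³
ΣAȲ = (27000.00)(90.00) + (-4417.86)(148.17) = 1775409.36 in³
X̄ = 1502945.30 / 22582.14 = 66.55 in
Ȳ = 1775409.36 / 22582.14 = 78.62 in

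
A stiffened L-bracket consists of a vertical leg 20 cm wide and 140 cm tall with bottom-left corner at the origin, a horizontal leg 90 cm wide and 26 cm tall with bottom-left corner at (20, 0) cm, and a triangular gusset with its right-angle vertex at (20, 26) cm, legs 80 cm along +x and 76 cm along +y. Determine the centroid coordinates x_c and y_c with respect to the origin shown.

vertical leg: A = 20 × 140 = 2800.00, centroid at (10.00, 70.00).
horizontal leg: A = 90 × 26 = 2340.00, centroid at (65.00, 13.00).
gusset: A = ½·80·76 = 3040.00, centroid at (46.67, 51.33).
ΣA = 8180.00 cm², ΣAx_c = 321966.67 cm³, ΣAy_c = 382473.33 cm³.
x_c = 321966.67/8180.00 = 39.36 cm; y_c = 382473.33/8180.00 = 46.76 cm.

x_c = 39.36 cm, y_c = 46.76 cm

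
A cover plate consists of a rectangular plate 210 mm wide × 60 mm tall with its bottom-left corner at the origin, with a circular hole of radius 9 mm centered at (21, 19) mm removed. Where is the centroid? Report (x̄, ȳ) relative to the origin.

x̄ = 106.73 mm, ȳ = 30.23 mm

plate: A = 210 × 60 = 12600.00, centroid at (105.00, 30.00).
hole: A = −π·9² = -254.47, centroid at (21.00, 19.00).
ΣA = 12345.53 mm²
ΣAx̄ = (12600.00)(105.00) + (-254.47)(21.00) = 1317656.15 mm³
ΣAȳ = (12600.00)(30.00) + (-254.47)(19.00) = 373165.09 mm³
x̄ = 1317656.15 / 12345.53 = 106.73 mm
ȳ = 373165.09 / 12345.53 = 30.23 mm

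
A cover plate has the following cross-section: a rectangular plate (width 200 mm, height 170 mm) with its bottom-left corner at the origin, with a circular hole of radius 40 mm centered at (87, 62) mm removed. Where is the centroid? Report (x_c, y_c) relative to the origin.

plate: A = 200 × 170 = 34000.00, centroid at (100.00, 85.00).
hole: A = −π·40² = -5026.55, centroid at (87.00, 62.00).
ΣA = 28973.45 mm², ΣAx_c = 2962690.30 mm³, ΣAy_c = 2578354.01 mm³.
x_c = 2962690.30/28973.45 = 102.26 mm; y_c = 2578354.01/28973.45 = 88.99 mm.

x_c = 102.26 mm, y_c = 88.99 mm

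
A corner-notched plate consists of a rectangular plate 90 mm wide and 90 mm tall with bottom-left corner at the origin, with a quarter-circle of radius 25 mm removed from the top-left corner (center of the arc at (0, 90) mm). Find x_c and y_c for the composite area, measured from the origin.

plate: A = 90 × 90 = 8100.00, centroid at (45.00, 45.00).
removed quarter-circle: A = −¼π·25² = -490.87, centroid at (10.61, 79.39).
ΣA = 7609.13 mm²
ΣAx_c = (8100.00)(45.00) + (-490.87)(10.61) = 359291.67 mm³
ΣAy_c = (8100.00)(45.00) + (-490.87)(79.39) = 325529.69 mm³
x_c = 359291.67 / 7609.13 = 47.22 mm
y_c = 325529.69 / 7609.13 = 42.78 mm

x_c = 47.22 mm, y_c = 42.78 mm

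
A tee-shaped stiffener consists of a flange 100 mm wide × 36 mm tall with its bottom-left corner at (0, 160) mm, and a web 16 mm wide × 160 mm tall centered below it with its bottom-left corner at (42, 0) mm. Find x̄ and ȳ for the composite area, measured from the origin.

x̄ = 50.00 mm, ȳ = 137.27 mm

Part | A | x̄ᵢ | ȳᵢ | A·x̄ᵢ | A·ȳᵢ
web | 2560.00 | 50.00 | 80.00 | 128000.00 | 204800.00
flange | 3600.00 | 50.00 | 178.00 | 180000.00 | 640800.00
Σ | 6160.00 |  |  | 308000.00 | 845600.00
x̄ = 308000.00 / 6160.00 = 50.00 mm
ȳ = 845600.00 / 6160.00 = 137.27 mm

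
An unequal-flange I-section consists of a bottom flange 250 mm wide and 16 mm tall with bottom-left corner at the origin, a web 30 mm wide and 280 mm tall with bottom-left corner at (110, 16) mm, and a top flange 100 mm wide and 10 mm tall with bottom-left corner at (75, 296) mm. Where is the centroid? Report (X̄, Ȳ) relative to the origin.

bottom flange: A = 250 × 16 = 4000.00, centroid at (125.00, 8.00).
web: A = 30 × 280 = 8400.00, centroid at (125.00, 156.00).
top flange: A = 100 × 10 = 1000.00, centroid at (125.00, 301.00).
ΣA = 13400.00 mm²
ΣAX̄ = (4000.00)(125.00) + (8400.00)(125.00) + (1000.00)(125.00) = 1675000.00 mm³
ΣAȲ = (4000.00)(8.00) + (8400.00)(156.00) + (1000.00)(301.00) = 1643400.00 mm³
X̄ = 1675000.00 / 13400.00 = 125.00 mm
Ȳ = 1643400.00 / 13400.00 = 122.64 mm

X̄ = 125.00 mm, Ȳ = 122.64 mm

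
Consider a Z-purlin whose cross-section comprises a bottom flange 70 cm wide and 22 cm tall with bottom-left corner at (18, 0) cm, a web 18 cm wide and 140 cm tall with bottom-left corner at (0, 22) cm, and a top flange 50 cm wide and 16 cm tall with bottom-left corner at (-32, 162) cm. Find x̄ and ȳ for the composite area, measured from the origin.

bottom flange: A = 70 × 22 = 1540.00, centroid at (53.00, 11.00).
web: A = 18 × 140 = 2520.00, centroid at (9.00, 92.00).
top flange: A = 50 × 16 = 800.00, centroid at (-7.00, 170.00).
ΣA = 4860.00 cm²
ΣAx̄ = (1540.00)(53.00) + (2520.00)(9.00) + (800.00)(-7.00) = 98700.00 cm³
ΣAȳ = (1540.00)(11.00) + (2520.00)(92.00) + (800.00)(170.00) = 384780.00 cm³
x̄ = 98700.00 / 4860.00 = 20.31 cm
ȳ = 384780.00 / 4860.00 = 79.17 cm

x̄ = 20.31 cm, ȳ = 79.17 cm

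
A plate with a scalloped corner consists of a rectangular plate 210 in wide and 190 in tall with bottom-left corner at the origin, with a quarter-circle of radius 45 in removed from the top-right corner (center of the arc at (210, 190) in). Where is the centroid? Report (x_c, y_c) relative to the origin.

plate: A = 210 × 190 = 39900.00, centroid at (105.00, 95.00).
removed quarter-circle: A = −¼π·45² = -1590.43, centroid at (190.90, 170.90).
ΣA = 38309.57 in²
ΣAx_c = (39900.00)(105.00) + (-1590.43)(190.90) = 3885884.43 in³
ΣAy_c = (39900.00)(95.00) + (-1590.43)(170.90) = 3518693.06 in³
x_c = 3885884.43 / 38309.57 = 101.43 in
y_c = 3518693.06 / 38309.57 = 91.85 in

x_c = 101.43 in, y_c = 91.85 in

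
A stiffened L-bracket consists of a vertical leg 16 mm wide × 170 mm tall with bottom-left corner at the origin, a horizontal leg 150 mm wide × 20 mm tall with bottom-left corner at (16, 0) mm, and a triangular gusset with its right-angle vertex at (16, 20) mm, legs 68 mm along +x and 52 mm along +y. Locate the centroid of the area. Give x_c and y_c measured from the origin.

Part | A | x̄ᵢ | ȳᵢ | A·x̄ᵢ | A·ȳᵢ
vertical leg | 2720.00 | 8.00 | 85.00 | 21760.00 | 231200.00
horizontal leg | 3000.00 | 91.00 | 10.00 | 273000.00 | 30000.00
gusset | 1768.00 | 38.67 | 37.33 | 68362.67 | 66005.33
Σ | 7488.00 |  |  | 363122.67 | 327205.33
x_c = 363122.67 / 7488.00 = 48.49 mm
y_c = 327205.33 / 7488.00 = 43.70 mm

x_c = 48.49 mm, y_c = 43.70 mm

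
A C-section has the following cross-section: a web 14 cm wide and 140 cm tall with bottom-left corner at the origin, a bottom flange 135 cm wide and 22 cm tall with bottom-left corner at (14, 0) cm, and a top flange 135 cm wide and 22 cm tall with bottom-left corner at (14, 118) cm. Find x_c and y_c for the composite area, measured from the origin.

x_c = 63.02 cm, y_c = 70.00 cm

web: A = 14 × 140 = 1960.00, centroid at (7.00, 70.00).
bottom flange: A = 135 × 22 = 2970.00, centroid at (81.50, 11.00).
top flange: A = 135 × 22 = 2970.00, centroid at (81.50, 129.00).
ΣA = 7900.00 cm²
ΣAx_c = (1960.00)(7.00) + (2970.00)(81.50) + (2970.00)(81.50) = 497830.00 cm³
ΣAy_c = (1960.00)(70.00) + (2970.00)(11.00) + (2970.00)(129.00) = 553000.00 cm³
x_c = 497830.00 / 7900.00 = 63.02 cm
y_c = 553000.00 / 7900.00 = 70.00 cm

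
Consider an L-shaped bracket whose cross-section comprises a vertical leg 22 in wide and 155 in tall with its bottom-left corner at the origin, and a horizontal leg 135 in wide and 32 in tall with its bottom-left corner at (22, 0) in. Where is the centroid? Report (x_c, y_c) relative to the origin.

x_c = 54.87 in, y_c = 43.13 in

vertical leg: A = 22 × 155 = 3410.00, centroid at (11.00, 77.50).
horizontal leg: A = 135 × 32 = 4320.00, centroid at (89.50, 16.00).
ΣA = 7730.00 in²
ΣAx_c = (3410.00)(11.00) + (4320.00)(89.50) = 424150.00 in³
ΣAy_c = (3410.00)(77.50) + (4320.00)(16.00) = 333395.00 in³
x_c = 424150.00 / 7730.00 = 54.87 in
y_c = 333395.00 / 7730.00 = 43.13 in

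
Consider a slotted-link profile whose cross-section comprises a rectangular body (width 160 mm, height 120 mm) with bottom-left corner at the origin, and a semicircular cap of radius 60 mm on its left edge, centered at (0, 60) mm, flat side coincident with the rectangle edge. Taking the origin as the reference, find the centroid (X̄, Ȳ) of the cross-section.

Part | A | x̄ᵢ | ȳᵢ | A·x̄ᵢ | A·ȳᵢ
rectangular body | 19200.00 | 80.00 | 60.00 | 1536000.00 | 1152000.00
semicircular end | 5654.87 | -25.46 | 60.00 | -144000.00 | 339292.01
Σ | 24854.87 |  |  | 1392000.00 | 1491292.01
X̄ = 1392000.00 / 24854.87 = 56.01 mm
Ȳ = 1491292.01 / 24854.87 = 60.00 mm

X̄ = 56.01 mm, Ȳ = 60.00 mm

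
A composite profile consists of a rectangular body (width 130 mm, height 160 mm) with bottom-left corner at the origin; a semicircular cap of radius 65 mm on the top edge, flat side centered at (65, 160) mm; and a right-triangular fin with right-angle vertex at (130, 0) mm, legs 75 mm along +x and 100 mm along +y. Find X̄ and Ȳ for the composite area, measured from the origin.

X̄ = 75.82 mm, Ȳ = 97.28 mm

rectangular body: A = 130 × 160 = 20800.00, centroid at (65.00, 80.00).
semicircular top: A = ½π·65² = 6636.61, centroid at (65.00, 187.59).
triangular fin: A = ½·75·100 = 3750.00, centroid at (155.00, 33.33).
ΣA = 31186.61 mm²
ΣAX̄ = (20800.00)(65.00) + (6636.61)(65.00) + (3750.00)(155.00) = 2364629.94 mm³
ΣAȲ = (20800.00)(80.00) + (6636.61)(187.59) + (3750.00)(33.33) = 3033941.65 mm³
X̄ = 2364629.94 / 31186.61 = 75.82 mm
Ȳ = 3033941.65 / 31186.61 = 97.28 mm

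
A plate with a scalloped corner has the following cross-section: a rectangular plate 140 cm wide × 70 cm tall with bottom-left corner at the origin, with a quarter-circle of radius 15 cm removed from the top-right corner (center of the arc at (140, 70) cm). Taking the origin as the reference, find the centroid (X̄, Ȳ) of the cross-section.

plate: A = 140 × 70 = 9800.00, centroid at (70.00, 35.00).
removed quarter-circle: A = −¼π·15² = -176.71, centroid at (133.63, 63.63).
ΣA = 9623.29 cm², ΣAX̄ = 662384.96 cm³, ΣAȲ = 331754.98 cm³.
X̄ = 662384.96/9623.29 = 68.83 cm; Ȳ = 331754.98/9623.29 = 34.47 cm.

X̄ = 68.83 cm, Ȳ = 34.47 cm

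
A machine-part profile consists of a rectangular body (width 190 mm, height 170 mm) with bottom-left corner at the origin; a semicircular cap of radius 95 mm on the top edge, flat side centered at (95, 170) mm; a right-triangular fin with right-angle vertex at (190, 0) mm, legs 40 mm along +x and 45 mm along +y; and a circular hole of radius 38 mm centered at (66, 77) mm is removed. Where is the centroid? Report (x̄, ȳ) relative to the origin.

x̄ = 100.35 mm, ȳ = 125.85 mm

rectangular body: A = 190 × 170 = 32300.00, centroid at (95.00, 85.00).
semicircular top: A = ½π·95² = 14176.44, centroid at (95.00, 210.32).
triangular fin: A = ½·40·45 = 900.00, centroid at (203.33, 15.00).
hole: A = −π·38² = -4536.46, centroid at (66.00, 77.00).
ΣA = 42839.98 mm², ΣAx̄ = 4298855.15 mm³, ΣAȳ = 5391270.19 mm³.
x̄ = 4298855.15/42839.98 = 100.35 mm; ȳ = 5391270.19/42839.98 = 125.85 mm.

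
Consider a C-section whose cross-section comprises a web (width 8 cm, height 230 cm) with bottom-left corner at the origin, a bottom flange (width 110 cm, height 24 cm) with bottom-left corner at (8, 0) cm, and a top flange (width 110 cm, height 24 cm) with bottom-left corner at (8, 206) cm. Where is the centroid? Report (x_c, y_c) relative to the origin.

x_c = 47.75 cm, y_c = 115.00 cm

Part | A | x̄ᵢ | ȳᵢ | A·x̄ᵢ | A·ȳᵢ
web | 1840.00 | 4.00 | 115.00 | 7360.00 | 211600.00
bottom flange | 2640.00 | 63.00 | 12.00 | 166320.00 | 31680.00
top flange | 2640.00 | 63.00 | 218.00 | 166320.00 | 575520.00
Σ | 7120.00 |  |  | 340000.00 | 818800.00
x_c = 340000.00 / 7120.00 = 47.75 cm
y_c = 818800.00 / 7120.00 = 115.00 cm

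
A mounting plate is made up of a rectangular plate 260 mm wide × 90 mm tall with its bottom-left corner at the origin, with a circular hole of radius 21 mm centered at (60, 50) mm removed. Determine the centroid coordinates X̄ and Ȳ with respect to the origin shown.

plate: A = 260 × 90 = 23400.00, centroid at (130.00, 45.00).
hole: A = −π·21² = -1385.44, centroid at (60.00, 50.00).
ΣA = 22014.56 mm², ΣAX̄ = 2958873.46 mm³, ΣAȲ = 983727.88 mm³.
X̄ = 2958873.46/22014.56 = 134.41 mm; Ȳ = 983727.88/22014.56 = 44.69 mm.

X̄ = 134.41 mm, Ȳ = 44.69 mm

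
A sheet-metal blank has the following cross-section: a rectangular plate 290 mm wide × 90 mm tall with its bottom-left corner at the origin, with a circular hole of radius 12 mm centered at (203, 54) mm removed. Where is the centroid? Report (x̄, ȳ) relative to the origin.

x̄ = 143.98 mm, ȳ = 44.84 mm

Part | A | x̄ᵢ | ȳᵢ | A·x̄ᵢ | A·ȳᵢ
plate | 26100.00 | 145.00 | 45.00 | 3784500.00 | 1174500.00
hole | -452.39 | 203.00 | 54.00 | -91835.04 | -24429.02
Σ | 25647.61 |  |  | 3692664.96 | 1150070.98
x̄ = 3692664.96 / 25647.61 = 143.98 mm
ȳ = 1150070.98 / 25647.61 = 44.84 mm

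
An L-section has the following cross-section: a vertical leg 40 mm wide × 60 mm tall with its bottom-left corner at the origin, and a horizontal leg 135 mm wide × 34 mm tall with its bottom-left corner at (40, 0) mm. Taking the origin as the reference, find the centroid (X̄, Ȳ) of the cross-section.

vertical leg: A = 40 × 60 = 2400.00, centroid at (20.00, 30.00).
horizontal leg: A = 135 × 34 = 4590.00, centroid at (107.50, 17.00).
ΣA = 6990.00 mm², ΣAX̄ = 541425.00 mm³, ΣAȲ = 150030.00 mm³.
X̄ = 541425.00/6990.00 = 77.46 mm; Ȳ = 150030.00/6990.00 = 21.46 mm.

X̄ = 77.46 mm, Ȳ = 21.46 mm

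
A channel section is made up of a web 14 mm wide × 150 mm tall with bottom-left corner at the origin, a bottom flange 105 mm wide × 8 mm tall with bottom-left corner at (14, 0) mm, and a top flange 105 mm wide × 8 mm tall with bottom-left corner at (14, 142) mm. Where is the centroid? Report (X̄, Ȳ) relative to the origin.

X̄ = 33.44 mm, Ȳ = 75.00 mm

Part | A | x̄ᵢ | ȳᵢ | A·x̄ᵢ | A·ȳᵢ
web | 2100.00 | 7.00 | 75.00 | 14700.00 | 157500.00
bottom flange | 840.00 | 66.50 | 4.00 | 55860.00 | 3360.00
top flange | 840.00 | 66.50 | 146.00 | 55860.00 | 122640.00
Σ | 3780.00 |  |  | 126420.00 | 283500.00
X̄ = 126420.00 / 3780.00 = 33.44 mm
Ȳ = 283500.00 / 3780.00 = 75.00 mm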